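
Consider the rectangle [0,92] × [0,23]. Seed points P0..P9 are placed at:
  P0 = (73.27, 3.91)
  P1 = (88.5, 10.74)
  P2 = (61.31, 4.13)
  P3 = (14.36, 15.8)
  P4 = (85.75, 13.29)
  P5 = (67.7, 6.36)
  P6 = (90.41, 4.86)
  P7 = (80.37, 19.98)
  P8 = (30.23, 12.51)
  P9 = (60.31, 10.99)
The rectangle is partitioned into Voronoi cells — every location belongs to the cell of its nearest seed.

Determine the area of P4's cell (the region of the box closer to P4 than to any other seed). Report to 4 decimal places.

1. box [0,92]×[0,23]: [(0, 0) (92, 0) (92, 23) (0, 23)]
2. ⊥bis P4·P0 via (79.51,8.6): [(85.9738, 0) (92, 0) (92, 23) (68.6869, 23)]  |A|=337.4019
3. ⊥bis P4·P1 via (87.125,12.015): [(81.5015, 5.9504) (92, 17.2724) (92, 23) (68.6869, 23)]  |A|=228.8054
4. ⊥bis P4·P2 via (73.53,8.71): [(81.5015, 5.9504) (92, 17.2724) (92, 23) (68.6869, 23)]  |A|=228.8054
5. ⊥bis P4·P3 via (50.055,14.545): [(81.5015, 5.9504) (92, 17.2724) (92, 23) (68.6869, 23)]  |A|=228.8054
6. ⊥bis P4·P5 via (76.725,9.825): [(74.7782, 14.8956) (81.5015, 5.9504) (92, 17.2724) (92, 23) (71.6667, 23)]  |A|=216.7308
7. ⊥bis P4·P6 via (88.08,9.075): [(74.7782, 14.8956) (81.5015, 5.9504) (92, 17.2724) (92, 23) (71.6667, 23)]  |A|=216.7308
8. ⊥bis P4·P7 via (83.06,16.635): [(77.0833, 11.8287) (81.5015, 5.9504) (92, 17.2724) (92, 23) (90.9748, 23)]  |A|=104.3124
9. ⊥bis P4·P8 via (57.99,12.9): [(77.0833, 11.8287) (81.5015, 5.9504) (92, 17.2724) (92, 23) (90.9748, 23)]  |A|=104.3124
10. ⊥bis P4·P9 via (73.03,12.14): [(77.0833, 11.8287) (81.5015, 5.9504) (92, 17.2724) (92, 23) (90.9748, 23)]  |A|=104.3124
11. canonical 5-gon: [(77.0833, 11.8287) (81.5015, 5.9504) (92, 17.2724) (92, 23) (90.9748, 23)]
12. shoelace: 104.3124

Area of P4's cell: 104.3124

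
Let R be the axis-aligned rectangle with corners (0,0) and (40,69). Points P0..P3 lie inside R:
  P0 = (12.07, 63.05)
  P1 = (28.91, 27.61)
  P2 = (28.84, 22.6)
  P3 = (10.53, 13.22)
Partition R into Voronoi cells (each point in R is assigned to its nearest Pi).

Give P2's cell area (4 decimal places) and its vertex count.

Area of P2's cell: 441.4072 (4 vertices)

1. box [0,40]×[0,69]: [(0, 0) (40, 0) (40, 69) (0, 69)]
2. ⊥bis P2·P0 via (20.455,42.825): [(0, 34.3446) (0, 0) (40, 0) (40, 50.9281)]  |A|=1705.4545
3. ⊥bis P2·P1 via (28.875,25.105): [(0, 25.5084) (0, 0) (40, 0) (40, 24.9496)]  |A|=1009.1601
4. ⊥bis P2·P3 via (19.685,17.91): [(15.9063, 25.2862) (28.8601, 0) (40, 0) (40, 24.9496)]  |A|=441.4072
5. canonical 4-gon: [(15.9063, 25.2862) (28.8601, 0) (40, 0) (40, 24.9496)]
6. shoelace: 441.4072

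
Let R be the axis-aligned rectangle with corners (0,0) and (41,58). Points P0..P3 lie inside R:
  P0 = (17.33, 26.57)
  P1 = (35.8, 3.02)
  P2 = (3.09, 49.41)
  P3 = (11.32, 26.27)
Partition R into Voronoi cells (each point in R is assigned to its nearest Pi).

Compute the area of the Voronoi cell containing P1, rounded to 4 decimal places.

1. box [0,41]×[0,58]: [(0, 0) (41, 0) (41, 58) (0, 58)]
2. ⊥bis P1·P0 via (26.565,14.795): [(7.7008, 0) (41, 0) (41, 26.1162)]  |A|=434.8248
3. ⊥bis P1·P2 via (19.445,26.215): [(7.7008, 0) (41, 0) (41, 26.1162)]  |A|=434.8248
4. ⊥bis P1·P3 via (23.56,14.645): [(15.3446, 5.9949) (9.6508, 0) (41, 0) (41, 26.1162)]  |A|=428.9795
5. canonical 4-gon: [(15.3446, 5.9949) (9.6508, 0) (41, 0) (41, 26.1162)]
6. shoelace: 428.9795

Area of P1's cell: 428.9795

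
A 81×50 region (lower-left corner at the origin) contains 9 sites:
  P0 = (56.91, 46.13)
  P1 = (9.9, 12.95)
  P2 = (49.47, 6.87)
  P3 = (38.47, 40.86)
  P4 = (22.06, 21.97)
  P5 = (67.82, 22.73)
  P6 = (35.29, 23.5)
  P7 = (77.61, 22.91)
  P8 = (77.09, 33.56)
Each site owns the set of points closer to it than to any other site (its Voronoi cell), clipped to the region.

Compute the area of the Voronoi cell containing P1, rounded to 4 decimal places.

Area of P1's cell: 563.8740

1. box [0,81]×[0,50]: [(0, 0) (81, 0) (81, 50) (0, 50)]
2. ⊥bis P1·P0 via (33.405,29.54): [(0, 0) (54.2545, 0) (18.9642, 50) (0, 50)]  |A|=1830.4683
3. ⊥bis P1·P2 via (29.685,9.91): [(0, 0) (28.1623, 0) (32.827, 30.3589) (18.9642, 50) (0, 50)]  |A|=1434.4024
4. ⊥bis P1·P3 via (24.185,26.905): [(0, 0) (28.1623, 0) (31.1939, 19.7303) (1.6235, 50) (0, 50)]  |A|=1082.2456
5. ⊥bis P1·P4 via (15.98,17.46): [(0, 39.0029) (0, 0) (28.1623, 0) (28.2943, 0.8589)]  |A|=563.874
6. ⊥bis P1·P5 via (38.86,17.84): [(0, 39.0029) (0, 0) (28.1623, 0) (28.2943, 0.8589)]  |A|=563.874
7. ⊥bis P1·P6 via (22.595,18.225): [(0, 39.0029) (0, 0) (28.1623, 0) (28.2943, 0.8589)]  |A|=563.874
8. ⊥bis P1·P7 via (43.755,17.93): [(0, 39.0029) (0, 0) (28.1623, 0) (28.2943, 0.8589)]  |A|=563.874
9. ⊥bis P1·P8 via (43.495,23.255): [(0, 39.0029) (0, 0) (28.1623, 0) (28.2943, 0.8589)]  |A|=563.874
10. canonical 4-gon: [(0, 39.0029) (0, 0) (28.1623, 0) (28.2943, 0.8589)]
11. shoelace: 563.874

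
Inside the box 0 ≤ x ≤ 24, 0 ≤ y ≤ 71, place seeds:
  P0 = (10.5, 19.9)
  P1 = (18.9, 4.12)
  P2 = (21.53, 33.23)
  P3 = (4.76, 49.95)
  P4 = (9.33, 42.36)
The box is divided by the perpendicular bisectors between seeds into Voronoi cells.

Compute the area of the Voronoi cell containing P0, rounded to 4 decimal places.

1. box [0,24]×[0,71]: [(0, 0) (24, 0) (24, 71) (0, 71)]
2. ⊥bis P0·P1 via (14.7,12.01): [(0, 4.1849) (24, 16.9606) (24, 71) (0, 71)]  |A|=1450.2543
3. ⊥bis P0·P2 via (16.015,26.565): [(0, 39.8167) (0, 4.1849) (24, 16.9606) (24, 19.9578)]  |A|=463.548
4. ⊥bis P0·P3 via (7.63,34.925): [(6.234, 34.6583) (0, 33.4676) (0, 4.1849) (24, 16.9606) (24, 19.9578)]  |A|=443.7577
5. ⊥bis P0·P4 via (9.915,31.13): [(10.4636, 31.1586) (0, 30.6135) (0, 4.1849) (24, 16.9606) (24, 19.9578)]  |A|=415.3988
6. canonical 5-gon: [(10.4636, 31.1586) (0, 30.6135) (0, 4.1849) (24, 16.9606) (24, 19.9578)]
7. shoelace: 415.3988

Area of P0's cell: 415.3988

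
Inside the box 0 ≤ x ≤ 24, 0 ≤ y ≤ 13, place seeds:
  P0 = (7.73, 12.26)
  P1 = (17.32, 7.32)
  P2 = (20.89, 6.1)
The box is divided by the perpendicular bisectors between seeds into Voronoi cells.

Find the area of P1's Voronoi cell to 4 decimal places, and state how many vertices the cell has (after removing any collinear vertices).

Area of P1's cell: 106.6387 (4 vertices)

1. box [0,24]×[0,13]: [(0, 0) (24, 0) (24, 13) (0, 13)]
2. ⊥bis P1·P0 via (12.525,9.79): [(7.482, 0) (24, 0) (24, 13) (14.1785, 13)]  |A|=171.2067
3. ⊥bis P1·P2 via (19.105,6.71): [(7.482, 0) (16.8119, 0) (21.2545, 13) (14.1785, 13)]  |A|=106.6387
4. canonical 4-gon: [(7.482, 0) (16.8119, 0) (21.2545, 13) (14.1785, 13)]
5. shoelace: 106.6387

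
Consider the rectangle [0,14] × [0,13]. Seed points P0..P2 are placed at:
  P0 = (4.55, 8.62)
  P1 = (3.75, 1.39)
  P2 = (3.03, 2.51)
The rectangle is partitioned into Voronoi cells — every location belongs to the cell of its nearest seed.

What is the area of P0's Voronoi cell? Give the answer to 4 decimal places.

1. box [0,14]×[0,13]: [(0, 0) (14, 0) (14, 13) (0, 13)]
2. ⊥bis P0·P1 via (4.15,5.005): [(0, 5.4642) (14, 3.9151) (14, 13) (0, 13)]  |A|=116.3449
3. ⊥bis P0·P2 via (3.79,5.565): [(0, 6.5078) (7.556, 4.6281) (14, 3.9151) (14, 13) (0, 13)]  |A|=112.402
4. canonical 5-gon: [(0, 6.5078) (7.556, 4.6281) (14, 3.9151) (14, 13) (0, 13)]
5. shoelace: 112.402

Area of P0's cell: 112.4020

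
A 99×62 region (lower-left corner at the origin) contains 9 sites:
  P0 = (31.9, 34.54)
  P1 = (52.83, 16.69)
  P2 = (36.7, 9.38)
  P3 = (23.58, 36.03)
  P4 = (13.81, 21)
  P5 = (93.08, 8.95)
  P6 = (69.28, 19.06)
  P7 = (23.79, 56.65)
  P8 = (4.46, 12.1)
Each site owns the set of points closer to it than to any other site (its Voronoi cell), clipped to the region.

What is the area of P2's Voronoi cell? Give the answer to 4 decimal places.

Area of P2's cell: 490.7615

1. box [0,99]×[0,62]: [(0, 0) (99, 0) (99, 62) (0, 62)]
2. ⊥bis P2·P0 via (34.3,21.96): [(0, 15.4163) (0, 0) (99, 0) (99, 34.3034)]  |A|=2461.1243
3. ⊥bis P2·P1 via (44.765,13.035): [(40.2093, 23.0874) (0, 15.4163) (0, 0) (50.6724, 0)]  |A|=894.8852
4. ⊥bis P2·P3 via (30.14,22.705): [(40.2093, 23.0874) (25.0372, 20.1929) (0, 7.8668) (0, 0) (50.6724, 0)]  |A|=800.3769
5. ⊥bis P2·P4 via (25.255,15.19): [(40.2093, 23.0874) (28.0904, 20.7753) (17.5439, 0) (50.6724, 0)]  |A|=496.1209
6. ⊥bis P2·P5 via (64.89,9.165): [(40.2093, 23.0874) (28.0904, 20.7753) (17.5439, 0) (50.6724, 0)]  |A|=496.1209
7. ⊥bis P2·P6 via (52.99,14.22): [(40.2093, 23.0874) (28.0904, 20.7753) (17.5439, 0) (50.6724, 0)]  |A|=496.1209
8. ⊥bis P2·P7 via (30.245,33.015): [(40.2093, 23.0874) (28.0904, 20.7753) (17.5439, 0) (50.6724, 0)]  |A|=496.1209
9. ⊥bis P2·P8 via (20.58,10.74): [(40.2093, 23.0874) (28.0904, 20.7753) (20.0985, 5.0322) (19.6739, 0) (50.6724, 0)]  |A|=490.7615
10. canonical 5-gon: [(40.2093, 23.0874) (28.0904, 20.7753) (20.0985, 5.0322) (19.6739, 0) (50.6724, 0)]
11. shoelace: 490.7615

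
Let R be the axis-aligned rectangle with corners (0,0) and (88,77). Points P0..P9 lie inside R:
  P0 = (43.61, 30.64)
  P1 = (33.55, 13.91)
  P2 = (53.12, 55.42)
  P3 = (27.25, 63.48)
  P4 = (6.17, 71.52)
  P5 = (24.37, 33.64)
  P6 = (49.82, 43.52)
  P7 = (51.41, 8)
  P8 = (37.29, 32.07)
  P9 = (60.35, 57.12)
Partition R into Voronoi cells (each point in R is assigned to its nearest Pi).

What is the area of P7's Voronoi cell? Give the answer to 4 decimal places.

1. box [0,88]×[0,77]: [(0, 0) (88, 0) (88, 77) (0, 77)]
2. ⊥bis P7·P0 via (47.51,19.32): [(0, 2.9517) (0, 0) (88, 0) (88, 33.2697)]  |A|=1593.7437
3. ⊥bis P7·P1 via (42.48,10.955): [(44.957, 18.4404) (38.8549, 0) (88, 0) (88, 33.2697)]  |A|=1169.1431
4. ⊥bis P7·P2 via (52.265,31.71): [(80.5158, 30.6913) (44.957, 18.4404) (38.8549, 0) (88, 0) (88, 30.4214)]  |A|=1158.4842
5. ⊥bis P7·P3 via (39.33,35.74): [(80.5158, 30.6913) (44.957, 18.4404) (38.8549, 0) (88, 0) (88, 30.4214)]  |A|=1158.4842
6. ⊥bis P7·P4 via (28.79,39.76): [(80.5158, 30.6913) (44.957, 18.4404) (38.8549, 0) (88, 0) (88, 30.4214)]  |A|=1158.4842
7. ⊥bis P7·P5 via (37.89,20.82): [(80.5158, 30.6913) (44.957, 18.4404) (38.8549, 0) (88, 0) (88, 30.4214)]  |A|=1158.4842
8. ⊥bis P7·P6 via (50.615,25.76): [(68.5302, 26.5619) (44.957, 18.4404) (38.8549, 0) (88, 0) (88, 27.4335)]  |A|=1112.3278
9. ⊥bis P7·P8 via (44.35,20.035): [(68.5302, 26.5619) (44.957, 18.4404) (38.8549, 0) (88, 0) (88, 27.4335)]  |A|=1112.3278
10. ⊥bis P7·P9 via (55.88,32.56): [(84.8275, 27.2915) (68.5302, 26.5619) (44.957, 18.4404) (38.8549, 0) (88, 0) (88, 26.7141)]  |A|=1111.1866
11. canonical 6-gon: [(84.8275, 27.2915) (68.5302, 26.5619) (44.957, 18.4404) (38.8549, 0) (88, 0) (88, 26.7141)]
12. shoelace: 1111.1866

Area of P7's cell: 1111.1866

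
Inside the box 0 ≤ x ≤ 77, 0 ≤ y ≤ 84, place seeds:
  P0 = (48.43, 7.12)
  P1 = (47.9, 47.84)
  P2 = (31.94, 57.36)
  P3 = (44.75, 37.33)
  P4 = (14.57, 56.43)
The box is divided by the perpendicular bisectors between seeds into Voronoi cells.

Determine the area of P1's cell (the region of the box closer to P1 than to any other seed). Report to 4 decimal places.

1. box [0,77]×[0,84]: [(0, 0) (77, 0) (77, 84) (0, 84)]
2. ⊥bis P1·P0 via (48.165,27.48): [(0, 26.8531) (77, 27.8553) (77, 84) (0, 84)]  |A|=4361.7264
3. ⊥bis P1·P2 via (39.92,52.6): [(24.7544, 27.1753) (77, 27.8553) (77, 84) (58.6498, 84)]  |A|=1988.0286
4. ⊥bis P1·P3 via (46.325,42.585): [(35.8236, 45.7324) (77, 33.3913) (77, 84) (58.6498, 84)]  |A|=1393.0523
5. ⊥bis P1·P4 via (31.235,52.135): [(35.8236, 45.7324) (77, 33.3913) (77, 84) (58.6498, 84)]  |A|=1393.0523
6. canonical 4-gon: [(35.8236, 45.7324) (77, 33.3913) (77, 84) (58.6498, 84)]
7. shoelace: 1393.0523

Area of P1's cell: 1393.0523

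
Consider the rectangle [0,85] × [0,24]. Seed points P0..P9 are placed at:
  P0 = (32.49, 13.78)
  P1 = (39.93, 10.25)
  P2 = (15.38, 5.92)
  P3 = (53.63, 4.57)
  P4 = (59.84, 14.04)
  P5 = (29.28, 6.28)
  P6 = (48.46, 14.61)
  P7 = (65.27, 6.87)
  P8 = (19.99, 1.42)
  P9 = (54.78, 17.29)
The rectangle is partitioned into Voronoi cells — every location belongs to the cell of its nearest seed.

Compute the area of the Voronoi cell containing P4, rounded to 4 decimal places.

Area of P4's cell: 188.4195

1. box [0,85]×[0,24]: [(0, 0) (85, 0) (85, 24) (0, 24)]
2. ⊥bis P4·P0 via (46.165,13.91): [(46.2972, 0) (85, 0) (85, 24) (46.0691, 24)]  |A|=931.6042
3. ⊥bis P4·P1 via (49.885,12.145): [(52.1969, 0) (85, 0) (85, 24) (47.6283, 24)]  |A|=842.0976
4. ⊥bis P4·P2 via (37.61,9.98): [(52.1969, 0) (85, 0) (85, 24) (47.6283, 24)]  |A|=842.0976
5. ⊥bis P4·P3 via (56.735,9.305): [(49.5257, 14.0325) (70.9248, 0) (85, 0) (85, 24) (47.6283, 24)]  |A|=710.6978
6. ⊥bis P4·P5 via (44.56,10.16): [(49.5257, 14.0325) (70.9248, 0) (85, 0) (85, 24) (47.6283, 24)]  |A|=710.6978
7. ⊥bis P4·P6 via (54.15,14.325): [(53.9888, 11.1059) (70.9248, 0) (85, 0) (85, 24) (54.6346, 24)]  |A|=646.0616
8. ⊥bis P4·P7 via (62.555,10.455): [(53.9888, 11.1059) (59.0403, 7.7933) (80.4404, 24) (54.6346, 24)]  |A|=242.7513
9. ⊥bis P4·P8 via (39.915,7.73): [(53.9888, 11.1059) (59.0403, 7.7933) (80.4404, 24) (54.6346, 24)]  |A|=242.7513
10. ⊥bis P4·P9 via (57.31,15.665): [(54.2652, 10.9246) (59.0403, 7.7933) (80.4404, 24) (62.6635, 24)]  |A|=188.4195
11. canonical 4-gon: [(54.2652, 10.9246) (59.0403, 7.7933) (80.4404, 24) (62.6635, 24)]
12. shoelace: 188.4195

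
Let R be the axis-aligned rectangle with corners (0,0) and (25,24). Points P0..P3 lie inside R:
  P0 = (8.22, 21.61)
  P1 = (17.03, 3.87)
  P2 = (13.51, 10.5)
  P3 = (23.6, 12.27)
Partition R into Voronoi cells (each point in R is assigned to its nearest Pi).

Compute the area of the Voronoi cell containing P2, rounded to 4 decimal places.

Area of P2's cell: 203.6549

1. box [0,25]×[0,24]: [(0, 0) (25, 0) (25, 24) (0, 24)]
2. ⊥bis P2·P0 via (10.865,16.055): [(0, 10.8817) (0, 0) (25, 0) (25, 22.7853)]  |A|=420.8375
3. ⊥bis P2·P1 via (15.27,7.185): [(0, 10.8817) (0, 0) (1.7369, 0) (25, 12.3509) (25, 22.7853)]  |A|=277.1779
4. ⊥bis P2·P3 via (18.555,11.385): [(17.2061, 19.0743) (0, 10.8817) (0, 0) (1.7369, 0) (18.9491, 9.1383)]  |A|=203.6549
5. canonical 5-gon: [(17.2061, 19.0743) (0, 10.8817) (0, 0) (1.7369, 0) (18.9491, 9.1383)]
6. shoelace: 203.6549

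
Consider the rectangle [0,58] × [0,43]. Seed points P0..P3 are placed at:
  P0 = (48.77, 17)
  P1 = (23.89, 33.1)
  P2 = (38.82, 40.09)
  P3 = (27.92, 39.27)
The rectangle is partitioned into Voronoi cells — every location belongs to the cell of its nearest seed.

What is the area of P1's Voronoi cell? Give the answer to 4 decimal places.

1. box [0,58]×[0,43]: [(0, 0) (58, 0) (58, 43) (0, 43)]
2. ⊥bis P1·P0 via (36.33,25.05): [(0, 0) (20.12, 0) (47.9456, 43) (0, 43)]  |A|=1463.4093
3. ⊥bis P1·P2 via (31.355,36.595): [(0, 0) (20.12, 0) (36.5796, 25.4357) (28.3563, 43) (0, 43)]  |A|=1291.3735
4. ⊥bis P1·P3 via (25.905,36.185): [(0, 0) (20.12, 0) (36.5796, 25.4357) (34.0323, 30.8766) (15.4711, 43) (0, 43)]  |A|=1213.2674
5. canonical 6-gon: [(0, 0) (20.12, 0) (36.5796, 25.4357) (34.0323, 30.8766) (15.4711, 43) (0, 43)]
6. shoelace: 1213.2674

Area of P1's cell: 1213.2674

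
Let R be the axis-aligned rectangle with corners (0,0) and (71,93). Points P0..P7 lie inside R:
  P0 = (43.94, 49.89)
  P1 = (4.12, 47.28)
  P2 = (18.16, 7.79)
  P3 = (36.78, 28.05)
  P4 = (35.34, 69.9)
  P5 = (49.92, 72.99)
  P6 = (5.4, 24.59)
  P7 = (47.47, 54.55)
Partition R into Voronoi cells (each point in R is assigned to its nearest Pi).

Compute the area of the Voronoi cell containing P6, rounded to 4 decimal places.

1. box [0,71]×[0,93]: [(0, 0) (71, 0) (71, 93) (0, 93)]
2. ⊥bis P6·P0 via (24.67,37.24): [(0, 74.8203) (0, 0) (49.1166, 0)]  |A|=1837.4596
3. ⊥bis P6·P1 via (4.76,35.935): [(24.7851, 37.0647) (0, 35.6665) (0, 0) (49.1166, 0)]  |A|=1352.2438
4. ⊥bis P6·P2 via (11.78,16.19): [(29.6023, 29.7265) (24.7851, 37.0647) (0, 35.6665) (0, 7.2428)]  |A|=515.0099
5. ⊥bis P6·P3 via (21.09,26.32): [(21.4012, 23.4975) (19.9354, 36.7911) (0, 35.6665) (0, 7.2428)]  |A|=437.481
6. ⊥bis P6·P4 via (20.37,47.245): [(21.4012, 23.4975) (19.9354, 36.7911) (0, 35.6665) (0, 7.2428)]  |A|=437.481
7. ⊥bis P6·P5 via (27.66,48.79): [(21.4012, 23.4975) (19.9354, 36.7911) (0, 35.6665) (0, 7.2428)]  |A|=437.481
8. ⊥bis P6·P7 via (26.435,39.57): [(21.4012, 23.4975) (19.9354, 36.7911) (0, 35.6665) (0, 7.2428)]  |A|=437.481
9. canonical 4-gon: [(21.4012, 23.4975) (19.9354, 36.7911) (0, 35.6665) (0, 7.2428)]
10. shoelace: 437.481

Area of P6's cell: 437.4810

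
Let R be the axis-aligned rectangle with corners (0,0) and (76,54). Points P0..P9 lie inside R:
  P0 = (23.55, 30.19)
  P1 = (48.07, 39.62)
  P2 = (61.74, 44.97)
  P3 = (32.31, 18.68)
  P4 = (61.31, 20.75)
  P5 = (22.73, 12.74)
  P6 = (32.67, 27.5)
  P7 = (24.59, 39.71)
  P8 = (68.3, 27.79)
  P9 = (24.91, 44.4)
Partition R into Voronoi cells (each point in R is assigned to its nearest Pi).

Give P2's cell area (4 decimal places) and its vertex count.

Area of P2's cell: 378.7457 (4 vertices)

1. box [0,76]×[0,54]: [(0, 0) (76, 0) (76, 54) (0, 54)]
2. ⊥bis P2·P0 via (42.645,37.58): [(57.1889, 0) (76, 0) (76, 54) (36.2903, 54)]  |A|=1580.0621
3. ⊥bis P2·P1 via (54.905,42.295): [(71.4579, 0) (76, 0) (76, 54) (50.324, 54)]  |A|=815.8875
4. ⊥bis P2·P3 via (47.025,31.825): [(68.3417, 7.9623) (75.4545, 0) (76, 0) (76, 54) (50.324, 54)]  |A|=799.9766
5. ⊥bis P2·P4 via (61.525,32.86): [(58.5771, 32.9123) (76, 32.603) (76, 54) (50.324, 54)]  |A|=457.1221
6. ⊥bis P2·P5 via (42.235,28.855): [(58.5771, 32.9123) (76, 32.603) (76, 54) (50.324, 54)]  |A|=457.1221
7. ⊥bis P2·P6 via (47.205,36.235): [(58.5771, 32.9123) (76, 32.603) (76, 54) (50.324, 54)]  |A|=457.1221
8. ⊥bis P2·P7 via (43.165,42.34): [(58.5771, 32.9123) (76, 32.603) (76, 54) (50.324, 54)]  |A|=457.1221
9. ⊥bis P2·P8 via (65.02,36.38): [(58.234, 33.7889) (76, 40.5726) (76, 54) (50.324, 54)]  |A|=378.7457
10. ⊥bis P2·P9 via (43.325,44.685): [(58.234, 33.7889) (76, 40.5726) (76, 54) (50.324, 54)]  |A|=378.7457
11. canonical 4-gon: [(58.234, 33.7889) (76, 40.5726) (76, 54) (50.324, 54)]
12. shoelace: 378.7457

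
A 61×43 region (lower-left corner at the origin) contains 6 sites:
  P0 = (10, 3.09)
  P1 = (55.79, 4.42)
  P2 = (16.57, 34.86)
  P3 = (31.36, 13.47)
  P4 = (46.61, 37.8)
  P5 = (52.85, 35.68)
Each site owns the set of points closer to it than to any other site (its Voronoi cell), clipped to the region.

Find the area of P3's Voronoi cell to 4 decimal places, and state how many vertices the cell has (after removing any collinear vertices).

Area of P3's cell: 627.0400 (6 vertices)

1. box [0,61]×[0,43]: [(0, 0) (61, 0) (61, 43) (0, 43)]
2. ⊥bis P3·P0 via (20.68,8.28): [(24.7037, 0) (61, 0) (61, 43) (3.8076, 43)]  |A|=2010.006
3. ⊥bis P3·P1 via (43.575,8.945): [(24.7037, 0) (40.2614, 0) (56.1905, 43) (3.8076, 43)]  |A|=1460.7219
4. ⊥bis P3·P2 via (23.965,24.165): [(15.7282, 18.4697) (24.7037, 0) (40.2614, 0) (56.1905, 43) (51.2051, 43)]  |A|=879.3863
5. ⊥bis P3·P4 via (38.985,25.635): [(32.2218, 29.8741) (15.7282, 18.4697) (24.7037, 0) (40.2614, 0) (47.7277, 20.1551)]  |A|=628.4261
6. ⊥bis P3·P5 via (42.105,24.575): [(44.7331, 22.0321) (32.2218, 29.8741) (15.7282, 18.4697) (24.7037, 0) (40.2614, 0) (47.4494, 19.4038)]  |A|=627.04
7. canonical 6-gon: [(44.7331, 22.0321) (32.2218, 29.8741) (15.7282, 18.4697) (24.7037, 0) (40.2614, 0) (47.4494, 19.4038)]
8. shoelace: 627.04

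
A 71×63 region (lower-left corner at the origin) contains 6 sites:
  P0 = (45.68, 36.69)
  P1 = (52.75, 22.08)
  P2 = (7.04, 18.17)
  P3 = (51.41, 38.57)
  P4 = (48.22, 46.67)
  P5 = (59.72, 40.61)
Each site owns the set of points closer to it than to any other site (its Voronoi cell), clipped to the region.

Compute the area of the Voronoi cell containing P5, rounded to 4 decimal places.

Area of P5's cell: 454.7766

1. box [0,71]×[0,63]: [(0, 0) (71, 0) (71, 63) (0, 63)]
2. ⊥bis P5·P0 via (52.7,38.65): [(63.4912, 0) (71, 0) (71, 63) (45.9014, 63)]  |A|=1027.1333
3. ⊥bis P5·P1 via (56.235,31.345): [(54.5641, 31.9735) (71, 25.7912) (71, 63) (45.9014, 63)]  |A|=695.1407
4. ⊥bis P5·P2 via (33.38,29.39): [(54.5641, 31.9735) (71, 25.7912) (71, 63) (45.9014, 63)]  |A|=695.1407
5. ⊥bis P5·P3 via (55.565,39.59): [(57.7268, 30.7839) (71, 25.7912) (71, 63) (49.8181, 63)]  |A|=588.1389
6. ⊥bis P5·P4 via (53.97,43.64): [(54.3798, 44.4178) (57.7268, 30.7839) (71, 25.7912) (71, 63) (64.1719, 63)]  |A|=454.7766
7. canonical 5-gon: [(54.3798, 44.4178) (57.7268, 30.7839) (71, 25.7912) (71, 63) (64.1719, 63)]
8. shoelace: 454.7766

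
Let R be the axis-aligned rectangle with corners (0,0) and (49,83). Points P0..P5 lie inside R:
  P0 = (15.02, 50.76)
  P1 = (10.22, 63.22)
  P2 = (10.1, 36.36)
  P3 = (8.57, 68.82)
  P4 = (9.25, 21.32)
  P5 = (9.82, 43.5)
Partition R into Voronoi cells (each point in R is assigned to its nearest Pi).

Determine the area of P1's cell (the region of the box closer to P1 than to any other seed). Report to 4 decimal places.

Area of P1's cell: 433.7582

1. box [0,49]×[0,83]: [(0, 0) (49, 0) (49, 83) (0, 83)]
2. ⊥bis P1·P0 via (12.62,56.99): [(0, 52.1284) (49, 71.0048) (49, 83) (0, 83)]  |A|=1050.2383
3. ⊥bis P1·P2 via (10.16,49.79): [(0, 52.1284) (49, 71.0048) (49, 83) (0, 83)]  |A|=1050.2383
4. ⊥bis P1·P3 via (9.395,66.02): [(0, 63.2518) (0, 52.1284) (49, 71.0048) (49, 77.6893)]  |A|=436.2968
5. ⊥bis P1·P4 via (9.735,42.27): [(0, 63.2518) (0, 52.1284) (49, 71.0048) (49, 77.6893)]  |A|=436.2968
6. ⊥bis P1·P5 via (10.02,53.36): [(0, 63.2518) (0, 53.5632) (3.5384, 53.4915) (49, 71.0048) (49, 77.6893)]  |A|=433.7582
7. canonical 5-gon: [(0, 63.2518) (0, 53.5632) (3.5384, 53.4915) (49, 71.0048) (49, 77.6893)]
8. shoelace: 433.7582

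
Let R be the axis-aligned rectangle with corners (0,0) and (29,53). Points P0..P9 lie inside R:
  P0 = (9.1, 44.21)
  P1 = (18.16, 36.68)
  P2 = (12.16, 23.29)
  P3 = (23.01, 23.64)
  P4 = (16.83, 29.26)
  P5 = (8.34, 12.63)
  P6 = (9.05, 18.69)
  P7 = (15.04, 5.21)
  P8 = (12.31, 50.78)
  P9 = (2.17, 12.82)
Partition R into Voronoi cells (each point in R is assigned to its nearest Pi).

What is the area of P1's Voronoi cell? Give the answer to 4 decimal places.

Area of P1's cell: 221.8156

1. box [0,29]×[0,53]: [(0, 0) (29, 0) (29, 53) (0, 53)]
2. ⊥bis P1·P0 via (13.63,40.445): [(0, 24.0456) (0, 0) (29, 0) (29, 53) (24.0648, 53)]  |A|=1188.6088
3. ⊥bis P1·P2 via (15.16,29.985): [(7.7107, 33.323) (29, 23.7834) (29, 53) (24.0648, 53)]  |A|=359.5559
4. ⊥bis P1·P3 via (20.585,30.16): [(7.7107, 33.323) (17.4072, 28.9781) (29, 33.2898) (29, 53) (24.0648, 53)]  |A|=304.4524
5. ⊥bis P1·P4 via (17.495,32.97): [(8.724, 34.5422) (24.6783, 31.6824) (29, 33.2898) (29, 53) (24.0648, 53)]  |A|=264.3704
6. ⊥bis P1·P5 via (13.25,24.655): [(8.724, 34.5422) (24.6783, 31.6824) (29, 33.2898) (29, 53) (24.0648, 53)]  |A|=264.3704
7. ⊥bis P1·P6 via (13.605,27.685): [(8.724, 34.5422) (24.6783, 31.6824) (29, 33.2898) (29, 53) (24.0648, 53)]  |A|=264.3704
8. ⊥bis P1·P7 via (16.6,20.945): [(8.724, 34.5422) (24.6783, 31.6824) (29, 33.2898) (29, 53) (24.0648, 53)]  |A|=264.3704
9. ⊥bis P1·P8 via (15.235,43.73): [(16.9525, 44.4426) (8.724, 34.5422) (24.6783, 31.6824) (29, 33.2898) (29, 49.441)]  |A|=221.8156
10. ⊥bis P1·P9 via (10.165,24.75): [(16.9525, 44.4426) (8.724, 34.5422) (24.6783, 31.6824) (29, 33.2898) (29, 49.441)]  |A|=221.8156
11. canonical 5-gon: [(16.9525, 44.4426) (8.724, 34.5422) (24.6783, 31.6824) (29, 33.2898) (29, 49.441)]
12. shoelace: 221.8156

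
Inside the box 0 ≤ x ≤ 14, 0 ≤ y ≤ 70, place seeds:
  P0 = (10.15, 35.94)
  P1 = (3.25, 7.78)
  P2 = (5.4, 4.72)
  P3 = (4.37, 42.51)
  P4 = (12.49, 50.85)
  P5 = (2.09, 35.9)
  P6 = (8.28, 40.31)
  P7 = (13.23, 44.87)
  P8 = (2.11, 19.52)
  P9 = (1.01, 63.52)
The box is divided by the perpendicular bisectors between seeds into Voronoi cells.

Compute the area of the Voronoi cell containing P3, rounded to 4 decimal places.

1. box [0,14]×[0,70]: [(0, 0) (14, 0) (14, 70) (0, 70)]
2. ⊥bis P3·P0 via (7.26,39.225): [(0, 32.838) (14, 45.1546) (14, 70) (0, 70)]  |A|=434.0523
3. ⊥bis P3·P1 via (3.81,25.145): [(0, 32.838) (14, 45.1546) (14, 70) (0, 70)]  |A|=434.0523
4. ⊥bis P3·P2 via (4.885,23.615): [(0, 32.838) (14, 45.1546) (14, 70) (0, 70)]  |A|=434.0523
5. ⊥bis P3·P4 via (8.43,46.68): [(0, 54.8876) (0, 32.838) (11.897, 43.3044)]  |A|=131.1625
6. ⊥bis P3·P5 via (3.23,39.205): [(0, 54.8876) (0, 40.3191) (6.1086, 38.2121) (11.897, 43.3044)]  |A|=108.3127
7. ⊥bis P3·P6 via (6.325,41.41): [(8.9858, 46.1389) (0, 54.8876) (0, 40.3191) (4.7829, 38.6693)]  |A|=86.7846
8. ⊥bis P3·P7 via (8.8,43.69): [(8.417, 45.128) (7.8543, 47.2406) (0, 54.8876) (0, 40.3191) (4.7829, 38.6693)]  |A|=85.8994
9. ⊥bis P3·P8 via (3.24,31.015): [(8.417, 45.128) (7.8543, 47.2406) (0, 54.8876) (0, 40.3191) (4.7829, 38.6693)]  |A|=85.8994
10. ⊥bis P3·P9 via (2.69,53.015): [(8.417, 45.128) (7.8543, 47.2406) (2.0315, 52.9097) (0, 52.5848) (0, 40.3191) (4.7829, 38.6693)]  |A|=83.5603
11. canonical 6-gon: [(8.417, 45.128) (7.8543, 47.2406) (2.0315, 52.9097) (0, 52.5848) (0, 40.3191) (4.7829, 38.6693)]
12. shoelace: 83.5603

Area of P3's cell: 83.5603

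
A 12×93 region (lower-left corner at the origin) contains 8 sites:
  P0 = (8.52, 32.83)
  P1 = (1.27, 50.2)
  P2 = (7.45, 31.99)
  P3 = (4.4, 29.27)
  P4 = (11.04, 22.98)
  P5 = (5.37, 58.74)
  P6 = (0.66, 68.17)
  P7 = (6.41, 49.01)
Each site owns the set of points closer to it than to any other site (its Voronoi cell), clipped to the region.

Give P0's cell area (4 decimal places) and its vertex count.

Area of P0's cell: 71.5042 (4 vertices)

1. box [0,12]×[0,93]: [(0, 0) (12, 0) (12, 93) (0, 93)]
2. ⊥bis P0·P1 via (4.895,41.515): [(0, 39.4719) (0, 0) (12, 0) (12, 44.4805)]  |A|=503.7145
3. ⊥bis P0·P2 via (7.985,32.41): [(1.8386, 40.2393) (12, 27.2957) (12, 44.4805)]  |A|=87.311
4. ⊥bis P0·P3 via (6.46,31.05): [(1.8386, 40.2393) (12, 27.2957) (12, 44.4805)]  |A|=87.311
5. ⊥bis P0·P4 via (9.78,27.905): [(1.8386, 40.2393) (11.2303, 28.2761) (12, 28.473) (12, 44.4805)]  |A|=86.8579
6. ⊥bis P0·P5 via (6.945,45.785): [(1.8386, 40.2393) (11.2303, 28.2761) (12, 28.473) (12, 44.4805)]  |A|=86.8579
7. ⊥bis P0·P6 via (4.59,50.5): [(1.8386, 40.2393) (11.2303, 28.2761) (12, 28.473) (12, 44.4805)]  |A|=86.8579
8. ⊥bis P0·P7 via (7.465,40.92): [(1.8764, 40.1912) (11.2303, 28.2761) (12, 28.473) (12, 41.5114)]  |A|=71.5042
9. canonical 4-gon: [(1.8764, 40.1912) (11.2303, 28.2761) (12, 28.473) (12, 41.5114)]
10. shoelace: 71.5042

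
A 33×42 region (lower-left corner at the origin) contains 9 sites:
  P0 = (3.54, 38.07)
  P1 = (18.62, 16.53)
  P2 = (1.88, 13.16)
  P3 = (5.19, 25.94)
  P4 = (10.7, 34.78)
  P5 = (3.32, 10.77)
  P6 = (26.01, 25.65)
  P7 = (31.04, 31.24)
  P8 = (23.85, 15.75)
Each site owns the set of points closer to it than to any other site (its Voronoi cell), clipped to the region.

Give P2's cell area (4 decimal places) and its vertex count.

1. box [0,33]×[0,42]: [(0, 0) (33, 0) (33, 42) (0, 42)]
2. ⊥bis P2·P0 via (2.71,25.615): [(0, 25.7956) (0, 0) (33, 0) (33, 23.5965)]  |A|=814.9692
3. ⊥bis P2·P1 via (10.25,14.845): [(8.1549, 25.2522) (0, 25.7956) (0, 0) (13.2385, 0)]  |A|=272.3306
4. ⊥bis P2·P3 via (3.535,19.55): [(9.6201, 17.974) (0, 20.4656) (0, 0) (13.2385, 0)]  |A|=217.4146
5. ⊥bis P2·P4 via (6.29,23.97): [(9.6201, 17.974) (0, 20.4656) (0, 0) (13.2385, 0)]  |A|=217.4146
6. ⊥bis P2·P5 via (2.6,11.965): [(9.9395, 16.3872) (9.6201, 17.974) (0, 20.4656) (0, 10.3985)]  |A|=57.2658
7. ⊥bis P2·P6 via (13.945,19.405): [(9.9395, 16.3872) (9.6201, 17.974) (0, 20.4656) (0, 10.3985)]  |A|=57.2658
8. ⊥bis P2·P7 via (16.46,22.2): [(9.9395, 16.3872) (9.6201, 17.974) (0, 20.4656) (0, 10.3985)]  |A|=57.2658
9. ⊥bis P2·P8 via (12.865,14.455): [(9.9395, 16.3872) (9.6201, 17.974) (0, 20.4656) (0, 10.3985)]  |A|=57.2658
10. canonical 4-gon: [(9.9395, 16.3872) (9.6201, 17.974) (0, 20.4656) (0, 10.3985)]
11. shoelace: 57.2658

Area of P2's cell: 57.2658 (4 vertices)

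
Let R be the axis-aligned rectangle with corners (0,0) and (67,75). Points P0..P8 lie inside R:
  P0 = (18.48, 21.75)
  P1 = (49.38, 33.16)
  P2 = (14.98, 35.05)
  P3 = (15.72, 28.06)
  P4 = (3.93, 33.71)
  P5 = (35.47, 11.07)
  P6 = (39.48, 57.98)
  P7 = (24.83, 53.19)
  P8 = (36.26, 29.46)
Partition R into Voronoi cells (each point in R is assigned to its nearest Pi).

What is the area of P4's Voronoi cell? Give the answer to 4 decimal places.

1. box [0,67]×[0,75]: [(0, 0) (67, 0) (67, 75) (0, 75)]
2. ⊥bis P4·P0 via (11.205,27.73): [(0, 14.0985) (50.0606, 75) (0, 75)]  |A|=1524.3833
3. ⊥bis P4·P1 via (26.655,33.435): [(0, 14.0985) (26.8158, 46.7214) (27.158, 75) (0, 75)]  |A|=1200.5559
4. ⊥bis P4·P2 via (9.455,34.38): [(0, 14.0985) (10.3827, 26.7297) (4.5291, 75) (0, 75)]  |A|=425.4735
5. ⊥bis P4·P3 via (9.825,30.885): [(0, 14.0985) (4.2699, 19.2931) (9.868, 30.9746) (4.5291, 75) (0, 75)]  |A|=410.5851
6. ⊥bis P4·P5 via (19.7,22.39): [(0, 14.0985) (4.2699, 19.2931) (9.868, 30.9746) (4.5291, 75) (0, 75)]  |A|=410.5851
7. ⊥bis P4·P6 via (21.705,45.845): [(0, 14.0985) (4.2699, 19.2931) (9.868, 30.9746) (5.1184, 70.1405) (1.8009, 75) (0, 75)]  |A|=403.9561
8. ⊥bis P4·P7 via (14.38,43.45): [(0, 58.8782) (0, 14.0985) (4.2699, 19.2931) (9.868, 30.9746) (7.454, 50.8809)]  |A|=295.88
9. ⊥bis P4·P8 via (20.095,31.585): [(0, 58.8782) (0, 14.0985) (4.2699, 19.2931) (9.868, 30.9746) (7.454, 50.8809)]  |A|=295.88
10. canonical 5-gon: [(0, 58.8782) (0, 14.0985) (4.2699, 19.2931) (9.868, 30.9746) (7.454, 50.8809)]
11. shoelace: 295.88

Area of P4's cell: 295.8800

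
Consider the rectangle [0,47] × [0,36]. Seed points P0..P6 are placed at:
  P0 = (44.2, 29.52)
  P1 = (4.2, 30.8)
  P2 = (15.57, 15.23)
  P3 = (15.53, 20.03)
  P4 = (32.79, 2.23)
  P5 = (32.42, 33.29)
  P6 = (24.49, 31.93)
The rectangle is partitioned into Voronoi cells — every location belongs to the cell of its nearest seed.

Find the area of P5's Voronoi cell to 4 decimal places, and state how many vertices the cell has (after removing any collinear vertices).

Area of P5's cell: 135.4210 (4 vertices)

1. box [0,47]×[0,36]: [(0, 0) (47, 0) (47, 36) (0, 36)]
2. ⊥bis P5·P0 via (38.31,31.405): [(0, 0) (28.2593, 0) (39.7806, 36) (0, 36)]  |A|=1224.718
3. ⊥bis P5·P1 via (18.31,32.045): [(21.1375, 0) (28.2593, 0) (39.7806, 36) (17.961, 36)]  |A|=520.9445
4. ⊥bis P5·P2 via (23.995,24.26): [(18.5485, 29.3416) (33.2576, 15.618) (39.7806, 36) (17.961, 36)]  |A|=267.3015
5. ⊥bis P5·P3 via (23.975,26.66): [(18.128, 34.1076) (30.9634, 17.7584) (33.2576, 15.618) (39.7806, 36) (17.961, 36)]  |A|=240.1518
6. ⊥bis P5·P4 via (32.605,17.76): [(18.128, 34.1076) (30.9634, 17.7584) (30.9825, 17.7407) (33.9483, 17.776) (39.7806, 36) (17.961, 36)]  |A|=236.9639
7. ⊥bis P5·P6 via (28.455,32.61): [(31.0051, 17.7409) (33.9483, 17.776) (39.7806, 36) (27.8736, 36)]  |A|=135.421
8. canonical 4-gon: [(31.0051, 17.7409) (33.9483, 17.776) (39.7806, 36) (27.8736, 36)]
9. shoelace: 135.421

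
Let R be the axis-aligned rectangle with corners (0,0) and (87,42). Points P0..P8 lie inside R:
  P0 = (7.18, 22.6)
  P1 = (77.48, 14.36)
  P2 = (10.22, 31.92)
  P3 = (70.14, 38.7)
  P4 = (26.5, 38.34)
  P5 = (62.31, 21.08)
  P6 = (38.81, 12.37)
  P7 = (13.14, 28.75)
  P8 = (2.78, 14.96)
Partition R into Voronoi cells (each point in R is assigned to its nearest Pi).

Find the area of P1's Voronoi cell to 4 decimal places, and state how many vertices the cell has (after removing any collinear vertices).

1. box [0,87]×[0,42]: [(0, 0) (87, 0) (87, 42) (0, 42)]
2. ⊥bis P1·P0 via (42.33,18.48): [(40.1639, 0) (87, 0) (87, 42) (45.0868, 42)]  |A|=1863.7343
3. ⊥bis P1·P2 via (43.85,23.14): [(42.0828, 16.3712) (40.1639, 0) (87, 0) (87, 42) (48.7739, 42)]  |A|=1816.4866
4. ⊥bis P1·P3 via (73.81,26.53): [(42.2503, 17.0128) (42.0828, 16.3712) (40.1639, 0) (87, 0) (87, 30.5076)]  |A|=1081.7649
5. ⊥bis P1·P4 via (51.99,26.35): [(48.4819, 18.892) (40.3526, 1.6096) (40.1639, 0) (87, 0) (87, 30.5076)]  |A|=1034.8734
6. ⊥bis P1·P5 via (69.895,17.72): [(73.7957, 26.5257) (62.0454, 0) (87, 0) (87, 30.5076)]  |A|=532.3841
7. ⊥bis P1·P6 via (58.145,13.365): [(73.7957, 26.5257) (62.0454, 0) (87, 0) (87, 30.5076)]  |A|=532.3841
8. ⊥bis P1·P7 via (45.31,21.555): [(73.7957, 26.5257) (62.0454, 0) (87, 0) (87, 30.5076)]  |A|=532.3841
9. ⊥bis P1·P8 via (40.13,14.66): [(73.7957, 26.5257) (62.0454, 0) (87, 0) (87, 30.5076)]  |A|=532.3841
10. canonical 4-gon: [(73.7957, 26.5257) (62.0454, 0) (87, 0) (87, 30.5076)]
11. shoelace: 532.3841

Area of P1's cell: 532.3841 (4 vertices)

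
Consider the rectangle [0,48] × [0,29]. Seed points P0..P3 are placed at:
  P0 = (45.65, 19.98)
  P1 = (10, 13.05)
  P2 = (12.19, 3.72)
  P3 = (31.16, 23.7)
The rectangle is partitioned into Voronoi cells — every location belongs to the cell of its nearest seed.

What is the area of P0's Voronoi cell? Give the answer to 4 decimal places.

1. box [0,48]×[0,29]: [(0, 0) (48, 0) (48, 29) (0, 29)]
2. ⊥bis P0·P1 via (27.825,16.515): [(31.0353, 0) (48, 0) (48, 29) (25.398, 29)]  |A|=573.7158
3. ⊥bis P0·P2 via (28.92,11.85): [(28.6064, 12.4954) (34.6785, 0) (48, 0) (48, 29) (25.398, 29)]  |A|=550.9542
4. ⊥bis P0·P3 via (38.405,21.84): [(33.4481, 2.532) (34.6785, 0) (48, 0) (48, 29) (40.2432, 29)]  |A|=330.5215
5. canonical 5-gon: [(33.4481, 2.532) (34.6785, 0) (48, 0) (48, 29) (40.2432, 29)]
6. shoelace: 330.5215

Area of P0's cell: 330.5215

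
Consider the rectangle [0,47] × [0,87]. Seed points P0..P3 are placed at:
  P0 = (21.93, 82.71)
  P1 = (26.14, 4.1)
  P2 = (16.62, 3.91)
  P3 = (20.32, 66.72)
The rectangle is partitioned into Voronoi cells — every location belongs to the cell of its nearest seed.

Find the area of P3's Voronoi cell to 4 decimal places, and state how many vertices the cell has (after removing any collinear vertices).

Area of P3's cell: 1802.2014 (5 vertices)

1. box [0,47]×[0,87]: [(0, 0) (47, 0) (47, 87) (0, 87)]
2. ⊥bis P3·P0 via (21.125,74.715): [(0, 76.842) (0, 0) (47, 0) (47, 72.1097)]  |A|=3500.3657
3. ⊥bis P3·P1 via (23.23,35.41): [(0, 76.842) (0, 33.251) (47, 37.6192) (47, 72.1097)]  |A|=1834.9163
4. ⊥bis P3·P2 via (18.47,35.315): [(0, 76.842) (0, 36.403) (20.7578, 35.1802) (47, 37.6192) (47, 72.1097)]  |A|=1802.2014
5. canonical 5-gon: [(0, 76.842) (0, 36.403) (20.7578, 35.1802) (47, 37.6192) (47, 72.1097)]
6. shoelace: 1802.2014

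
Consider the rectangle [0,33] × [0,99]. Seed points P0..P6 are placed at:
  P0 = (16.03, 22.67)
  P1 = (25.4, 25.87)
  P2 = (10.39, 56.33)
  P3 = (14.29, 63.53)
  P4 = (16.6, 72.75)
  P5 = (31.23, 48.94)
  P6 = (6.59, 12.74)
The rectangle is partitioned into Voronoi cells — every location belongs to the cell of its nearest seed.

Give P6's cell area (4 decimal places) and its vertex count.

1. box [0,33]×[0,99]: [(0, 0) (33, 0) (33, 99) (0, 99)]
2. ⊥bis P6·P0 via (11.31,17.705): [(0, 28.4569) (0, 0) (29.934, 0)]  |A|=425.9146
3. ⊥bis P6·P1 via (15.995,19.305): [(28.5563, 1.3097) (0, 28.4569) (0, 0) (29.4705, 0)]  |A|=425.6111
4. ⊥bis P6·P2 via (8.49,34.535): [(28.5563, 1.3097) (0, 28.4569) (0, 0) (29.4705, 0)]  |A|=425.6111
5. ⊥bis P6·P3 via (10.44,38.135): [(28.5563, 1.3097) (0, 28.4569) (0, 0) (29.4705, 0)]  |A|=425.6111
6. ⊥bis P6·P4 via (11.595,42.745): [(28.5563, 1.3097) (0, 28.4569) (0, 0) (29.4705, 0)]  |A|=425.6111
7. ⊥bis P6·P5 via (18.91,30.84): [(28.5563, 1.3097) (0, 28.4569) (0, 0) (29.4705, 0)]  |A|=425.6111
8. canonical 4-gon: [(28.5563, 1.3097) (0, 28.4569) (0, 0) (29.4705, 0)]
9. shoelace: 425.6111

Area of P6's cell: 425.6111 (4 vertices)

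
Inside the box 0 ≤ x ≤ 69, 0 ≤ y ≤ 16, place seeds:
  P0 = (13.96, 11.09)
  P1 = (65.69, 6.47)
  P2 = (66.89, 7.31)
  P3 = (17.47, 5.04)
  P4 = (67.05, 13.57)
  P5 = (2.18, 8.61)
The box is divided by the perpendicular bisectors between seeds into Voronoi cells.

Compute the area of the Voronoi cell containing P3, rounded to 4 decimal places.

1. box [0,69]×[0,16]: [(0, 0) (69, 0) (69, 16) (0, 16)]
2. ⊥bis P3·P0 via (15.715,8.065): [(1.8138, 0) (69, 0) (69, 16) (29.3921, 16)]  |A|=854.3526
3. ⊥bis P3·P1 via (41.58,5.755): [(1.8138, 0) (41.7507, 0) (41.2762, 16) (29.3921, 16)]  |A|=414.5674
4. ⊥bis P3·P2 via (42.18,6.175): [(1.8138, 0) (41.7507, 0) (41.2762, 16) (29.3921, 16)]  |A|=414.5674
5. ⊥bis P3·P4 via (42.26,9.305): [(1.8138, 0) (41.7507, 0) (41.3112, 14.82) (41.1082, 16) (29.3921, 16)]  |A|=414.4682
6. ⊥bis P3·P5 via (9.825,6.825): [(9.237, 4.3067) (8.2315, 0) (41.7507, 0) (41.3112, 14.82) (41.1082, 16) (29.3921, 16)]  |A|=400.6488
7. canonical 6-gon: [(9.237, 4.3067) (8.2315, 0) (41.7507, 0) (41.3112, 14.82) (41.1082, 16) (29.3921, 16)]
8. shoelace: 400.6488

Area of P3's cell: 400.6488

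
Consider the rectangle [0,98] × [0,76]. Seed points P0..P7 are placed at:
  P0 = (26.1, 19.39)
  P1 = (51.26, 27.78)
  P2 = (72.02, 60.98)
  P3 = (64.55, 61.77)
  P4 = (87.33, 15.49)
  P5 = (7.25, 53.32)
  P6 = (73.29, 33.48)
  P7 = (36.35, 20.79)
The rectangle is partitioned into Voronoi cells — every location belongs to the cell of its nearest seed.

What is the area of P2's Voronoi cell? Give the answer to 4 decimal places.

1. box [0,98]×[0,76]: [(0, 0) (98, 0) (98, 76) (0, 76)]
2. ⊥bis P2·P0 via (49.06,40.185): [(85.4558, 0) (98, 0) (98, 76) (16.6222, 76)]  |A|=3569.0385
3. ⊥bis P2·P1 via (61.64,44.38): [(23.8699, 67.9977) (98, 21.644) (98, 76) (16.6222, 76)]  |A|=2340.3115
4. ⊥bis P2·P3 via (68.285,61.375): [(66.187, 41.5368) (98, 21.644) (98, 76) (69.8317, 76)]  |A|=1349.999
5. ⊥bis P2·P4 via (79.675,38.235): [(66.187, 41.5368) (74.3392, 36.4392) (98, 44.4024) (98, 76) (69.8317, 76)]  |A|=1080.7582
6. ⊥bis P2·P5 via (39.635,57.15): [(66.187, 41.5368) (74.3392, 36.4392) (98, 44.4024) (98, 76) (69.8317, 76)]  |A|=1080.7582
7. ⊥bis P2·P6 via (72.655,47.23): [(66.7603, 46.9578) (98, 48.4005) (98, 76) (69.8317, 76)]  |A|=840.1359
8. ⊥bis P2·P7 via (54.185,40.885): [(66.7603, 46.9578) (98, 48.4005) (98, 76) (69.8317, 76)]  |A|=840.1359
9. canonical 4-gon: [(66.7603, 46.9578) (98, 48.4005) (98, 76) (69.8317, 76)]
10. shoelace: 840.1359

Area of P2's cell: 840.1359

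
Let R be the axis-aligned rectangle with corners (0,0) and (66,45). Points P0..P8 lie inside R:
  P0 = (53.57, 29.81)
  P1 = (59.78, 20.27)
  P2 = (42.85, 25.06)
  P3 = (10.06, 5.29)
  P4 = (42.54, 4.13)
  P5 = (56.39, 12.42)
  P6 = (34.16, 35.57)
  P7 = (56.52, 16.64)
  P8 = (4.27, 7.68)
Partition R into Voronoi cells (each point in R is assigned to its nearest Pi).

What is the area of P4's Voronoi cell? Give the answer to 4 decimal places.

1. box [0,66]×[0,45]: [(0, 0) (66, 0) (66, 45) (0, 45)]
2. ⊥bis P4·P0 via (48.055,16.97): [(0, 37.6104) (0, 0) (66, 0) (66, 9.2623)]  |A|=1546.8011
3. ⊥bis P4·P1 via (51.16,12.2): [(45.7792, 17.9475) (0, 37.6104) (0, 0) (62.5816, 0)]  |A|=1422.4796
4. ⊥bis P4·P2 via (42.695,14.595): [(49.0053, 14.5015) (0, 15.2274) (0, 0) (62.5816, 0)]  |A|=826.8755
5. ⊥bis P4·P3 via (26.3,4.71): [(49.0053, 14.5015) (26.6615, 14.8325) (26.1318, 0) (62.5816, 0)]  |A|=430.0836
6. ⊥bis P4·P5 via (49.465,8.275): [(45.7088, 14.5504) (26.6615, 14.8325) (26.1318, 0) (54.4181, 0)]  |A|=347.1219
7. ⊥bis P4·P6 via (38.35,19.85): [(45.7088, 14.5504) (26.6615, 14.8325) (26.1318, 0) (54.4181, 0)]  |A|=347.1219
8. ⊥bis P4·P7 via (49.53,10.385): [(45.7088, 14.5504) (26.6615, 14.8325) (26.1318, 0) (54.4181, 0)]  |A|=347.1219
9. ⊥bis P4·P8 via (23.405,5.905): [(45.7088, 14.5504) (26.6615, 14.8325) (26.1318, 0) (54.4181, 0)]  |A|=347.1219
10. canonical 4-gon: [(45.7088, 14.5504) (26.6615, 14.8325) (26.1318, 0) (54.4181, 0)]
11. shoelace: 347.1219

Area of P4's cell: 347.1219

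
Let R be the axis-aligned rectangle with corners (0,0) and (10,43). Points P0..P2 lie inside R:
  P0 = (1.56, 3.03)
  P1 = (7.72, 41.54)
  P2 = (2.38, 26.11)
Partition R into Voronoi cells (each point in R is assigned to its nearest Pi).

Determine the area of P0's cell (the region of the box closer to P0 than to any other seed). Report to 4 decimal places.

Area of P0's cell: 144.6235

1. box [0,10]×[0,43]: [(0, 0) (10, 0) (10, 43) (0, 43)]
2. ⊥bis P0·P1 via (4.64,22.285): [(0, 23.0272) (0, 0) (10, 0) (10, 21.4276)]  |A|=222.2741
3. ⊥bis P0·P2 via (1.97,14.57): [(0, 14.64) (0, 0) (10, 0) (10, 14.2847)]  |A|=144.6235
4. canonical 4-gon: [(0, 14.64) (0, 0) (10, 0) (10, 14.2847)]
5. shoelace: 144.6235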